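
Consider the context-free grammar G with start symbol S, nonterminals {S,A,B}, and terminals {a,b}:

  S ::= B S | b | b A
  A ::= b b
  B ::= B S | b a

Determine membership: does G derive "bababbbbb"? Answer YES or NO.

Convert to CNF:
  S -> B S | T0 A | b
  A -> T0 T0
  B -> B S | T0 T1
  T0 -> b
  T1 -> a

Fill CYK table bottom-up:
  cell(0,0) b: {S,T0}  orig:{S}
  cell(1,1) a: {T1}  orig:{}
  cell(2,2) b: {S,T0}  orig:{S}
  cell(3,3) a: {T1}  orig:{}
  cell(4,4) b: {S,T0}  orig:{S}
  cell(5,5) b: {S,T0}  orig:{S}
  cell(6,6) b: {S,T0}  orig:{S}
  cell(7,7) b: {S,T0}  orig:{S}
  cell(8,8) b: {S,T0}  orig:{S}
  cell(0,1) ba: {B}
  cell(1,2) ab: ∅
  cell(2,3) ba: {B}
  cell(3,4) ab: ∅
  cell(4,5) bb: {A}
  cell(5,6) bb: {A}
  cell(6,7) bb: {A}
  cell(7,8) bb: {A}
  cell(0,2) bab: {B,S}
  cell(1,3) aba: ∅
  cell(2,4) bab: {B,S}
  cell(3,5) abb: ∅
  cell(4,6) bbb: {S}
  cell(5,7) bbb: {S}
  cell(6,8) bbb: {S}
  cell(0,3) baba: ∅
  cell(1,4) abab: ∅
  cell(2,5) babb: {B,S}
  cell(3,6) abbb: ∅
  cell(4,7) bbbb: ∅
  cell(5,8) bbbb: ∅
  cell(0,4) babab: {B,S}
  cell(1,5) ababb: ∅
  cell(2,6) babbb: {B,S}
  cell(3,7) abbbb: ∅
  cell(4,8) bbbbb: ∅
  cell(0,5) bababb: {B,S}
  cell(1,6) ababbb: ∅
  cell(2,7) babbbb: {B,S}
  cell(3,8) abbbbb: ∅
  cell(0,6) bababbb: {B,S}
  cell(1,7) ababbbb: ∅
  cell(2,8) babbbbb: {B,S}
  cell(0,7) bababbbb: {B,S}
  cell(1,8) ababbbbb: ∅
  cell(0,8) bababbbbb: {B,S}

S ∈ T[0,8] ⇒ YES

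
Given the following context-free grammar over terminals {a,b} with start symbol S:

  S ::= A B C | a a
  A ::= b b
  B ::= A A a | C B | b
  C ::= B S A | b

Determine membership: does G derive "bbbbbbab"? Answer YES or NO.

CNF form of G:
  S -> A X4 | T1 T1
  A -> T0 T0
  B -> A X2 | C B | b
  C -> B X3 | b
  T0 -> b
  T1 -> a
  X2 -> A T1
  X3 -> S A
  X4 -> B C

CYK fill:
  [0..0]={B,C,T0}  "b"  orig:{B,C}
  [1..1]={B,C,T0}  "b"  orig:{B,C}
  [2..2]={B,C,T0}  "b"  orig:{B,C}
  [3..3]={B,C,T0}  "b"  orig:{B,C}
  [4..4]={B,C,T0}  "b"  orig:{B,C}
  [5..5]={B,C,T0}  "b"  orig:{B,C}
  [6..6]={T1}  "a"  orig:{}
  [7..7]={B,C,T0}  "b"  orig:{B,C}
  [0..1]={A,B,X4}  "bb"  orig:{A,B}
  [1..2]={A,B,X4}  "bb"  orig:{A,B}
  [2..3]={A,B,X4}  "bb"  orig:{A,B}
  [3..4]={A,B,X4}  "bb"  orig:{A,B}
  [4..5]={A,B,X4}  "bb"  orig:{A,B}
  [5..6]=∅  "ba"
  [6..7]=∅  "ab"
  [0..2]={B,X4}  "bbb"  orig:{B}
  [1..3]={B,X4}  "bbb"  orig:{B}
  [2..4]={B,X4}  "bbb"  orig:{B}
  [3..5]={B,X4}  "bbb"  orig:{B}
  [4..6]={X2}  "bba"  orig:{}
  [5..7]=∅  "bab"
  [0..3]={B,S,X4}  "bbbb"  orig:{B,S}
  [1..4]={B,S,X4}  "bbbb"  orig:{B,S}
  [2..5]={B,S,X4}  "bbbb"  orig:{B,S}
  [3..6]=∅  "bbba"
  [4..7]=∅  "bbab"
  [0..4]={B,S,X4}  "bbbbb"  orig:{B,S}
  [1..5]={B,S,X4}  "bbbbb"  orig:{B,S}
  [2..6]={B}  "bbbba"
  [3..7]=∅  "bbbab"
  [0..5]={B,S,X3,X4}  "bbbbbb"  orig:{B,S}
  [1..6]={B}  "bbbbba"
  [2..7]={X4}  "bbbbab"  orig:{}
  [0..6]={B}  "bbbbbba"
  [1..7]={X4}  "bbbbbab"  orig:{}
  [0..7]={S,X4}  "bbbbbbab"  orig:{S}

S ∈ T[0,7] ⇒ YES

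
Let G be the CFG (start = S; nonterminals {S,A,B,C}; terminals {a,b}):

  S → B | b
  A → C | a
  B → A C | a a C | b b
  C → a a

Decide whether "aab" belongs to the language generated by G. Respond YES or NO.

Convert to CNF:
  S -> A C | T0 X3 | T1 T1 | b
  A -> T0 T0 | a
  B -> A C | T0 X2 | T1 T1
  C -> T0 T0
  T0 -> a
  T1 -> b
  X2 -> T0 C
  X3 -> T0 C

Fill CYK table bottom-up:
  T[0,0] 'a' = {A,T0}  orig:{A}
  T[1,1] 'a' = {A,T0}  orig:{A}
  T[2,2] 'b' = {S,T1}  orig:{S}
  T[0,1] 'aa' = {A,C}
  T[1,2] 'ab' = ∅
  T[0,2] 'aab' = ∅

S ∉ T[0,2] ⇒ NO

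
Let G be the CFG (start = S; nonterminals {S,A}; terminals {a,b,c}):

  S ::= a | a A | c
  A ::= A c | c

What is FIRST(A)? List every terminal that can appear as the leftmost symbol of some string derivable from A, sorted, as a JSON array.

Compute FIRST by fixpoint:
round 1:
  A via A→c: +{c}
  S via S→a: +{a}
  S via S→c: +{c}
  FIRST[S]={a,c}  FIRST[A]={c}
round 2: (no change)
  FIRST[S]={a,c}  FIRST[A]={c}

FIRST(A) = ["c"]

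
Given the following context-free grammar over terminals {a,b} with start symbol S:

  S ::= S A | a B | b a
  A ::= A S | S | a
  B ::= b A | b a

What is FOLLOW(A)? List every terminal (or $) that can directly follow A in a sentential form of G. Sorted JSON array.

FIRST iteration:
round 1:
  A via A→a: +{a}
  B via B→b A: +{b}
  S via S→a B: +{a}
  S via S→b a: +{b}
  FIRST(S)={a,b}  FIRST(A)={a}  FIRST(B)={b}
round 2:
  A via A→S: +{b}
  FIRST(S)={a,b}  FIRST(A)={a,b}  FIRST(B)={b}
round 3: — fixpoint
  FIRST(S)={a,b}  FIRST(A)={a,b}  FIRST(B)={b}

Compute FOLLOW by fixpoint:
seed FOLLOW(S) with $
pass 1:
  A→A S: FOLLOW(A) ⊇ FIRST(S) = {a,b}; new: +{a,b}
  A→A S: FOLLOW(S) ⊇ FOLLOW(A) ⊇ {a,b}; new: +{a,b}
  S→S A: FOLLOW(A) ⊇ FOLLOW(S) ⊇ {$,a,b}; new: +{$}
  S→a B: FOLLOW(B) ⊇ FOLLOW(S) ⊇ {$,a,b}; new: +{$,a,b}
  FOLLOW(S)={$,a,b}  FOLLOW(A)={$,a,b}  FOLLOW(B)={$,a,b}
pass 2: (no change)
  FOLLOW(S)={$,a,b}  FOLLOW(A)={$,a,b}  FOLLOW(B)={$,a,b}

FOLLOW(A) = ["$", "a", "b"]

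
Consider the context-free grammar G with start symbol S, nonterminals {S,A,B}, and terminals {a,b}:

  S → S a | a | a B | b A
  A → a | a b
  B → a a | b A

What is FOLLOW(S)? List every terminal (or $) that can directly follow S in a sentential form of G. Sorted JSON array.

FIRST sets, iterate to fixpoint:
[1]
  A via A→a: +{a}
  B via B→a a: +{a}
  B via B→b A: +{b}
  S via S→a: +{a}
  S via S→b A: +{b}
  FIRST[S]={a,b}  FIRST[A]={a}  FIRST[B]={a,b}
[2] (no change)
  FIRST[S]={a,b}  FIRST[A]={a}  FIRST[B]={a,b}

FOLLOW sets:
seed FOLLOW(S) with $
pass 1:
  S→S a: FOLLOW(S) ⊇ FIRST(a) = {a}; new: +{a}
  S→a B: FOLLOW(B) ⊇ FOLLOW(S) ⊇ {$,a}; new: +{$,a}
  S→b A: FOLLOW(A) ⊇ FOLLOW(S) ⊇ {$,a}; new: +{$,a}
  FOLLOW[S]={$,a}  FOLLOW[A]={$,a}  FOLLOW[B]={$,a}
pass 2: (no change)
  FOLLOW[S]={$,a}  FOLLOW[A]={$,a}  FOLLOW[B]={$,a}

FOLLOW(S) = ["$", "a"]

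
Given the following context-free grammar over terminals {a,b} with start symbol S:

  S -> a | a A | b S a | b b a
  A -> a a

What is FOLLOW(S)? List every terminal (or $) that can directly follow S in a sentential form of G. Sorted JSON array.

FIRST sets, iterate to fixpoint:
[1]
  A via A→a a: +{a}
  S via S→a: +{a}
  S via S→b S a: +{b}
  FIRST(S)={a,b}  FIRST(A)={a}
[2] done
  FIRST(S)={a,b}  FIRST(A)={a}

FOLLOW sets:
seed FOLLOW(S) with $
pass 1:
  S→a A: FOLLOW(A) ⊇ FOLLOW(S) ⊇ {$}; new: +{$}
  S→b S a: FOLLOW(S) ⊇ FIRST(a) = {a}; new: +{a}
  FOLLOW[S]={$,a}  FOLLOW[A]={$}
pass 2:
  S→a A: FOLLOW(A) ⊇ FOLLOW(S) ⊇ {$,a}; new: +{a}
  FOLLOW[S]={$,a}  FOLLOW[A]={$,a}
pass 3: (stable)
  FOLLOW[S]={$,a}  FOLLOW[A]={$,a}

FOLLOW(S) = ["$", "a"]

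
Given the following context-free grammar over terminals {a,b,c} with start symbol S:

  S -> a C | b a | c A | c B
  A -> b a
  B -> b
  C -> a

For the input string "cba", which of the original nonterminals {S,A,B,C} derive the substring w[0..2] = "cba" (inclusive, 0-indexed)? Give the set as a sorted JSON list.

CNF form of G:
  S -> T0 T1 | T1 C | T2 A | T2 B
  A -> T0 T1
  B -> b
  C -> a
  T0 -> b
  T1 -> a
  T2 -> c

CYK fill (cells [i..j] with 0 ≤ i ≤ j ≤ 2 only):
  cell(0,0) c: {T2}  orig:{}
  cell(1,1) b: {B,T0}  orig:{B}
  cell(2,2) a: {C,T1}  orig:{C}
  cell(0,1) cb: {S}
  cell(1,2) ba: {A,S}
  cell(0,2) cba: {S}

Original NTs in T[0,2] deriving "cba": ["S"]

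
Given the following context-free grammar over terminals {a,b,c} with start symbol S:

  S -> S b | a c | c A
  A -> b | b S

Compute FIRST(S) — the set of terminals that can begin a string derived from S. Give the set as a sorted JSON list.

FIRST sets, iterate to fixpoint:
round 1:
  A via A→b: +{b}
  S via S→a c: +{a}
  S via S→c A: +{c}
  S: {a,c}  A: {b}
round 2: (no change)
  S: {a,c}  A: {b}

FIRST(S) = ["a", "c"]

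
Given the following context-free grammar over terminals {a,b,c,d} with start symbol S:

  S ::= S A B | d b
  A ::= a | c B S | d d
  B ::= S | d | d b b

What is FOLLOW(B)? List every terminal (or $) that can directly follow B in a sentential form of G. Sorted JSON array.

FIRST iteration:
[1]
  A via A→a: +{a}
  A via A→c B S: +{c}
  A via A→d d: +{d}
  B via B→d: +{d}
  S via S→d b: +{d}
  S: {d}  A: {a,c,d}  B: {d}
[2] — fixpoint
  S: {d}  A: {a,c,d}  B: {d}

FOLLOW sets:
FOLLOW(S) := {$}
iter 1:
  A→c B S: FOLLOW(B) ⊇ FIRST(S) = {d}; new: +{d}
  B→S: FOLLOW(S) ⊇ FOLLOW(B) ⊇ {d}; new: +{d}
  S→S A B: FOLLOW(S) ⊇ FIRST(A) = {a,c,d}; new: +{a,c}
  S→S A B: FOLLOW(A) ⊇ FIRST(B) = {d}; new: +{d}
  S→S A B: FOLLOW(B) ⊇ FOLLOW(S) ⊇ {$,a,c,d}; new: +{$,a,c}
  FOLLOW(S)={$,a,c,d}  FOLLOW(A)={d}  FOLLOW(B)={$,a,c,d}
iter 2: — fixpoint
  FOLLOW(S)={$,a,c,d}  FOLLOW(A)={d}  FOLLOW(B)={$,a,c,d}

FOLLOW(B) = ["$", "a", "c", "d"]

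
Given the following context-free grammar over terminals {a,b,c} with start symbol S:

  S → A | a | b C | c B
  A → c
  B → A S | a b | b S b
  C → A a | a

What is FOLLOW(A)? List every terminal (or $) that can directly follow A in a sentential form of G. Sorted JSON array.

FIRST iteration:
iter 1:
  A via A→c: +{c}
  B via B→A S: +{c}
  B via B→a b: +{a}
  B via B→b S b: +{b}
  C via C→A a: +{c}
  C via C→a: +{a}
  S via S→A: +{c}
  S via S→a: +{a}
  S via S→b C: +{b}
  S: {a,b,c}  A: {c}  B: {a,b,c}  C: {a,c}
iter 2: done
  S: {a,b,c}  A: {c}  B: {a,b,c}  C: {a,c}

FOLLOW sets:
initialize: $ ∈ FOLLOW(S)
pass 1:
  B→A S: FOLLOW(A) ⊇ FIRST(S) = {a,b,c}; new: +{a,b,c}
  B→b S b: FOLLOW(S) ⊇ FIRST(b) = {b}; new: +{b}
  S→A: FOLLOW(A) ⊇ FOLLOW(S) ⊇ {$,b}; new: +{$}
  S→b C: FOLLOW(C) ⊇ FOLLOW(S) ⊇ {$,b}; new: +{$,b}
  S→c B: FOLLOW(B) ⊇ FOLLOW(S) ⊇ {$,b}; new: +{$,b}
  FOLLOW[S]={$,b}  FOLLOW[A]={$,a,b,c}  FOLLOW[B]={$,b}  FOLLOW[C]={$,b}
pass 2: done
  FOLLOW[S]={$,b}  FOLLOW[A]={$,a,b,c}  FOLLOW[B]={$,b}  FOLLOW[C]={$,b}

FOLLOW(A) = ["$", "a", "b", "c"]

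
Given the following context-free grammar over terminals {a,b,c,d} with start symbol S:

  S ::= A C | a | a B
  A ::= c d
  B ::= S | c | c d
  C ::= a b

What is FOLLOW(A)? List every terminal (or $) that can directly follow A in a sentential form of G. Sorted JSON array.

Compute FIRST by fixpoint:
iter 1:
  A via A→c d: +{c}
  B via B→c: +{c}
  C via C→a b: +{a}
  S via S→A C: +{c}
  S via S→a: +{a}
  FIRST[S]={a,c}  FIRST[A]={c}  FIRST[B]={c}  FIRST[C]={a}
iter 2:
  B via B→S: +{a}
  FIRST[S]={a,c}  FIRST[A]={c}  FIRST[B]={a,c}  FIRST[C]={a}
iter 3: — fixpoint
  FIRST[S]={a,c}  FIRST[A]={c}  FIRST[B]={a,c}  FIRST[C]={a}

FOLLOW sets:
seed FOLLOW(S) with $
pass 1:
  S→A C: FOLLOW(A) ⊇ FIRST(C) = {a}; new: +{a}
  S→A C: FOLLOW(C) ⊇ FOLLOW(S) ⊇ {$}; new: +{$}
  S→a B: FOLLOW(B) ⊇ FOLLOW(S) ⊇ {$}; new: +{$}
  S: {$}  A: {a}  B: {$}  C: {$}
pass 2: (no change)
  S: {$}  A: {a}  B: {$}  C: {$}

FOLLOW(A) = ["a"]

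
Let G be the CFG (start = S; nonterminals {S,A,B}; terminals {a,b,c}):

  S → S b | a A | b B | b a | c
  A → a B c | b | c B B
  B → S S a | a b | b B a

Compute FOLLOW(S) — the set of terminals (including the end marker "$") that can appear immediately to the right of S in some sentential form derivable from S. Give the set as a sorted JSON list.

FIRST iteration:
iter 1:
  A via A→a B c: +{a}
  A via A→b: +{b}
  A via A→c B B: +{c}
  B via B→a b: +{a}
  B via B→b B a: +{b}
  S via S→a A: +{a}
  S via S→b B: +{b}
  S via S→c: +{c}
  FIRST(S)={a,b,c}  FIRST(A)={a,b,c}  FIRST(B)={a,b}
iter 2:
  B via B→S S a: +{c}
  FIRST(S)={a,b,c}  FIRST(A)={a,b,c}  FIRST(B)={a,b,c}
iter 3: (stable)
  FIRST(S)={a,b,c}  FIRST(A)={a,b,c}  FIRST(B)={a,b,c}

FOLLOW sets:
FOLLOW(S) := {$}
round 1:
  A→a B c: FOLLOW(B) ⊇ FIRST(c) = {c}; new: +{c}
  A→c B B: FOLLOW(B) ⊇ FIRST(B) = {a,b,c}; new: +{a,b}
  B→S S a: FOLLOW(S) ⊇ FIRST(S) = {a,b,c}; new: +{a,b,c}
  S→a A: FOLLOW(A) ⊇ FOLLOW(S) ⊇ {$,a,b,c}; new: +{$,a,b,c}
  S→b B: FOLLOW(B) ⊇ FOLLOW(S) ⊇ {$,a,b,c}; new: +{$}
  FOLLOW(S)={$,a,b,c}  FOLLOW(A)={$,a,b,c}  FOLLOW(B)={$,a,b,c}
round 2: done
  FOLLOW(S)={$,a,b,c}  FOLLOW(A)={$,a,b,c}  FOLLOW(B)={$,a,b,c}

FOLLOW(S) = ["$", "a", "b", "c"]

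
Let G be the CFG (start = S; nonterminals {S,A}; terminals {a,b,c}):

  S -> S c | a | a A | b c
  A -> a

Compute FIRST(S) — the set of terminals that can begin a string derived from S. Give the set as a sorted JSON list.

FIRST sets, iterate to fixpoint:
pass 1:
  A via A→a: +{a}
  S via S→a: +{a}
  S via S→b c: +{b}
  S: {a,b}  A: {a}
pass 2: (stable)
  S: {a,b}  A: {a}

FIRST(S) = ["a", "b"]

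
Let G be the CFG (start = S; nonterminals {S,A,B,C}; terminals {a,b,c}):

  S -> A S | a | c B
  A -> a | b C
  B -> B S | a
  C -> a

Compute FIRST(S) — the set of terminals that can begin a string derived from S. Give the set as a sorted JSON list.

FIRST sets, iterate to fixpoint:
round 1:
  A via A→a: +{a}
  A via A→b C: +{b}
  B via B→a: +{a}
  C via C→a: +{a}
  S via S→A S: +{a,b}
  S via S→c B: +{c}
  FIRST(S)={a,b,c}  FIRST(A)={a,b}  FIRST(B)={a}  FIRST(C)={a}
round 2: (no change)
  FIRST(S)={a,b,c}  FIRST(A)={a,b}  FIRST(B)={a}  FIRST(C)={a}

FIRST(S) = ["a", "b", "c"]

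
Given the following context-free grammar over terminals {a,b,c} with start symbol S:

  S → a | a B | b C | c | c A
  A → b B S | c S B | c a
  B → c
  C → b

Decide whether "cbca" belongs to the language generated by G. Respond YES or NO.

CNF form of G:
  S -> T0 C | T1 A | T2 B | a | c
  A -> T0 X3 | T1 T2 | T1 X4
  B -> c
  C -> b
  T0 -> b
  T1 -> c
  T2 -> a
  X3 -> B S
  X4 -> S B

CYK fill:
  cell(0,0) c: {B,S,T1}  orig:{B,S}
  cell(1,1) b: {C,T0}  orig:{C}
  cell(2,2) c: {B,S,T1}  orig:{B,S}
  cell(3,3) a: {S,T2}  orig:{S}
  cell(0,1) cb: ∅
  cell(1,2) bc: ∅
  cell(2,3) ca: {A,X3}  orig:{A}
  cell(0,2) cbc: ∅
  cell(1,3) bca: {A}
  cell(0,3) cbca: {S}

S ∈ T[0,3] ⇒ YES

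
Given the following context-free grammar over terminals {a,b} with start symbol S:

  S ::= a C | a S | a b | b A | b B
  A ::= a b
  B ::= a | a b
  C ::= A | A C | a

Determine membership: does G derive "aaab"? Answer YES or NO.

CNF form of G:
  S -> T0 C | T0 S | T0 T1 | T1 A | T1 B
  A -> T0 T1
  B -> T0 T1 | a
  C -> A C | T0 T1 | a
  T0 -> a
  T1 -> b

CYK fill:
  cell(0,0) a: {B,C,T0}  orig:{B,C}
  cell(1,1) a: {B,C,T0}  orig:{B,C}
  cell(2,2) a: {B,C,T0}  orig:{B,C}
  cell(3,3) b: {T1}  orig:{}
  cell(0,1) aa: {S}
  cell(1,2) aa: {S}
  cell(2,3) ab: {A,B,C,S}
  cell(0,2) aaa: {S}
  cell(1,3) aab: {S}
  cell(0,3) aaab: {S}

S ∈ T[0,3] ⇒ YES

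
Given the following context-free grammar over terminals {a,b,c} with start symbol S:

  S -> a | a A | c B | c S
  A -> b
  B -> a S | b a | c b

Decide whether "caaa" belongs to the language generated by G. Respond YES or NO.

CNF form of G:
  S -> T0 A | T2 B | T2 S | a
  A -> b
  B -> T0 S | T1 T0 | T2 T1
  T0 -> a
  T1 -> b
  T2 -> c

CYK fill:
  T[0,0] 'c' = {T2}  orig:{}
  T[1,1] 'a' = {S,T0}  orig:{S}
  T[2,2] 'a' = {S,T0}  orig:{S}
  T[3,3] 'a' = {S,T0}  orig:{S}
  T[0,1] 'ca' = {S}
  T[1,2] 'aa' = {B}
  T[2,3] 'aa' = {B}
  T[0,2] 'caa' = {S}
  T[1,3] 'aaa' = ∅
  T[0,3] 'caaa' = ∅

S ∉ T[0,3] ⇒ NO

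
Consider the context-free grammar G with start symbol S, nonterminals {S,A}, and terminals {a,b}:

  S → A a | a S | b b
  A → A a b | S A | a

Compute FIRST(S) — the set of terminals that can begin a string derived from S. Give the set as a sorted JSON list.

Compute FIRST by fixpoint:
[1]
  A via A→a: +{a}
  S via S→A a: +{a}
  S via S→b b: +{b}
  FIRST[S]={a,b}  FIRST[A]={a}
[2]
  A via A→S A: +{b}
  FIRST[S]={a,b}  FIRST[A]={a,b}
[3] (stable)
  FIRST[S]={a,b}  FIRST[A]={a,b}

FIRST(S) = ["a", "b"]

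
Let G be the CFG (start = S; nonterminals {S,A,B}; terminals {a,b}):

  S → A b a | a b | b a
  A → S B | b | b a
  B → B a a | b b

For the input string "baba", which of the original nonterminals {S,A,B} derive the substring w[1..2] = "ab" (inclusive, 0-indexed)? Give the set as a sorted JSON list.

CNF form of G:
  S -> A X3 | T0 T1 | T1 T0
  A -> S B | T0 T1 | b
  B -> B X2 | T0 T0
  T0 -> b
  T1 -> a
  X2 -> T1 T1
  X3 -> T0 T1

Fill CYK table bottom-up — only the sub-triangle for w[1..2]:
  [1..1]={T1}  "a"  orig:{}
  [2..2]={A,T0}  "b"  orig:{A}
  [1..2]={S}  "ab"

Original NTs in T[1,2] deriving "ab": ["S"]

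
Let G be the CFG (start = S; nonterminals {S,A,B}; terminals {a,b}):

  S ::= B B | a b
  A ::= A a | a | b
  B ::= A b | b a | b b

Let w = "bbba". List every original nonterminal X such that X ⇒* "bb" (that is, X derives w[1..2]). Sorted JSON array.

CNF form of G:
  S -> B B | T0 T1
  A -> A T0 | a | b
  B -> A T1 | T1 T0 | T1 T1
  T0 -> a
  T1 -> b

Fill CYK table bottom-up, restricted to cells inside w[1..2]:
  T[1,1] 'b' = {A,T1}  orig:{A}
  T[2,2] 'b' = {A,T1}  orig:{A}
  T[1,2] 'bb' = {B}

Original NTs in T[1,2] deriving "bb": ["B"]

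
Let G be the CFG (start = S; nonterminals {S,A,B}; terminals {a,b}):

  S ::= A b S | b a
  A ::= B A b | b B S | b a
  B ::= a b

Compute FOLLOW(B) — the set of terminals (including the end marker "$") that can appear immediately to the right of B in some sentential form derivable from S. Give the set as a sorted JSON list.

Compute FIRST by fixpoint:
[1]
  A via A→b B S: +{b}
  B via B→a b: +{a}
  S via S→A b S: +{b}
  S: {b}  A: {b}  B: {a}
[2]
  A via A→B A b: +{a}
  S via S→A b S: +{a}
  S: {a,b}  A: {a,b}  B: {a}
[3] (no change)
  S: {a,b}  A: {a,b}  B: {a}

FOLLOW iteration:
seed FOLLOW(S) with $
iter 1:
  A→B A b: FOLLOW(B) ⊇ FIRST(A) = {a,b}; new: +{a,b}
  A→B A b: FOLLOW(A) ⊇ FIRST(b) = {b}; new: +{b}
  A→b B S: FOLLOW(S) ⊇ FOLLOW(A) ⊇ {b}; new: +{b}
  FOLLOW(S)={$,b}  FOLLOW(A)={b}  FOLLOW(B)={a,b}
iter 2: — fixpoint
  FOLLOW(S)={$,b}  FOLLOW(A)={b}  FOLLOW(B)={a,b}

FOLLOW(B) = ["a", "b"]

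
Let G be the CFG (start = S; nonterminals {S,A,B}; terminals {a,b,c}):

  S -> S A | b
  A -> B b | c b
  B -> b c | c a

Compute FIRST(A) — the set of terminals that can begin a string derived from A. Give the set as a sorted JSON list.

FIRST iteration:
iter 1:
  A via A→c b: +{c}
  B via B→b c: +{b}
  B via B→c a: +{c}
  S via S→b: +{b}
  S: {b}  A: {c}  B: {b,c}
iter 2:
  A via A→B b: +{b}
  S: {b}  A: {b,c}  B: {b,c}
iter 3: (stable)
  S: {b}  A: {b,c}  B: {b,c}

FIRST(A) = ["b", "c"]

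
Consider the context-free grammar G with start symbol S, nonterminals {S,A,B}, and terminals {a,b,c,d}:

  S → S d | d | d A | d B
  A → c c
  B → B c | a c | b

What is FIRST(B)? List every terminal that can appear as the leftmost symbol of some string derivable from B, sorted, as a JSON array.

FIRST iteration:
pass 1:
  A via A→c c: +{c}
  B via B→a c: +{a}
  B via B→b: +{b}
  S via S→d: +{d}
  FIRST[S]={d}  FIRST[A]={c}  FIRST[B]={a,b}
pass 2: — fixpoint
  FIRST[S]={d}  FIRST[A]={c}  FIRST[B]={a,b}

FIRST(B) = ["a", "b"]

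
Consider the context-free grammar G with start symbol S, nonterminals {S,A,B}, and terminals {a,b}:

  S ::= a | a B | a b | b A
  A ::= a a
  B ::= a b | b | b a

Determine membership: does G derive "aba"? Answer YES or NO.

CNF form of G:
  S -> T0 B | T0 T1 | T1 A | a
  A -> T0 T0
  B -> T0 T1 | T1 T0 | b
  T0 -> a
  T1 -> b

Fill CYK table bottom-up:
  cell(0,0) a: {S,T0}  orig:{S}
  cell(1,1) b: {B,T1}  orig:{B}
  cell(2,2) a: {S,T0}  orig:{S}
  cell(0,1) ab: {B,S}
  cell(1,2) ba: {B}
  cell(0,2) aba: {S}

S ∈ T[0,2] ⇒ YES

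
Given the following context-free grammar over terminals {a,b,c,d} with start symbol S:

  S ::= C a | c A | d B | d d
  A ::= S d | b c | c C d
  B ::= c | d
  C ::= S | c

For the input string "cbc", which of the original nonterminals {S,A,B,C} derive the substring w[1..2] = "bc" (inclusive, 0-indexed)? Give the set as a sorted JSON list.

CNF form of G:
  S -> C T3 | T0 B | T0 T0 | T2 A
  A -> S T0 | T1 T2 | T2 X4
  B -> c | d
  C -> C T3 | T0 B | T0 T0 | T2 A | c
  T0 -> d
  T1 -> b
  T2 -> c
  T3 -> a
  X4 -> C T0

Fill CYK table bottom-up, restricted to cells inside w[1..2]:
  cell(1,1) b: {T1}  orig:{}
  cell(2,2) c: {B,C,T2}  orig:{B,C}
  cell(1,2) bc: {A}

Original NTs in T[1,2] deriving "bc": ["A"]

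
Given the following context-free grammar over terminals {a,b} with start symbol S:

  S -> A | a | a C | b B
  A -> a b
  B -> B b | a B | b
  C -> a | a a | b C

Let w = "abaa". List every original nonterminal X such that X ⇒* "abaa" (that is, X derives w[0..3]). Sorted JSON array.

CNF form of G:
  S -> T0 C | T0 T1 | T1 B | a
  A -> T0 T1
  B -> B T1 | T0 B | b
  C -> T0 T0 | T1 C | a
  T0 -> a
  T1 -> b

CYK fill — only the sub-triangle for w[0..3]:
  T[0,0] 'a' = {C,S,T0}  orig:{C,S}
  T[1,1] 'b' = {B,T1}  orig:{B}
  T[2,2] 'a' = {C,S,T0}  orig:{C,S}
  T[3,3] 'a' = {C,S,T0}  orig:{C,S}
  T[0,1] 'ab' = {A,B,S}
  T[1,2] 'ba' = {C}
  T[2,3] 'aa' = {C,S}
  T[0,2] 'aba' = {S}
  T[1,3] 'baa' = {C}
  T[0,3] 'abaa' = {S}

Original NTs in T[0,3] deriving "abaa": ["S"]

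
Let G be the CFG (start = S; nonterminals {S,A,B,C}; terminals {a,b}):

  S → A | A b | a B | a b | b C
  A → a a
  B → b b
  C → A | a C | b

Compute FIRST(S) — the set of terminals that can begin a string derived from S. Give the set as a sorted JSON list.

Compute FIRST by fixpoint:
[1]
  A via A→a a: +{a}
  B via B→b b: +{b}
  C via C→A: +{a}
  C via C→b: +{b}
  S via S→A: +{a}
  S via S→b C: +{b}
  FIRST(S)={a,b}  FIRST(A)={a}  FIRST(B)={b}  FIRST(C)={a,b}
[2] done
  FIRST(S)={a,b}  FIRST(A)={a}  FIRST(B)={b}  FIRST(C)={a,b}

FIRST(S) = ["a", "b"]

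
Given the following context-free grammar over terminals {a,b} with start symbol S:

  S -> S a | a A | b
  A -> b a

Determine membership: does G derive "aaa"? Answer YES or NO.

Convert to CNF:
  S -> S T1 | T1 A | b
  A -> T0 T1
  T0 -> b
  T1 -> a

Fill CYK table bottom-up:
  cell(0,0) a: {T1}  orig:{}
  cell(1,1) a: {T1}  orig:{}
  cell(2,2) a: {T1}  orig:{}
  cell(0,1) aa: ∅
  cell(1,2) aa: ∅
  cell(0,2) aaa: ∅

S ∉ T[0,2] ⇒ NO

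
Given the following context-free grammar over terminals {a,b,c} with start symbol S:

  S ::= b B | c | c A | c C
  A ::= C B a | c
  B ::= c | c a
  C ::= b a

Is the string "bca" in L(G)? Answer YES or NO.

Convert to CNF:
  S -> T1 A | T1 C | T2 B | c
  A -> C X3 | c
  B -> T1 T0 | c
  C -> T2 T0
  T0 -> a
  T1 -> c
  T2 -> b
  X3 -> B T0

CYK table (by increasing span):
  [0..0]={T2}  "b"  orig:{}
  [1..1]={A,B,S,T1}  "c"  orig:{A,B,S}
  [2..2]={T0}  "a"  orig:{}
  [0..1]={S}  "bc"
  [1..2]={B,X3}  "ca"  orig:{B}
  [0..2]={S}  "bca"

S ∈ T[0,2] ⇒ YES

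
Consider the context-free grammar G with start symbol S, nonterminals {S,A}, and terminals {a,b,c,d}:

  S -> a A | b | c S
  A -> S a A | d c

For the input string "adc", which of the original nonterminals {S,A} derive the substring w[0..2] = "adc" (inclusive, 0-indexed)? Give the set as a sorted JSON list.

CNF form of G:
  S -> T0 A | T2 S | b
  A -> S X3 | T1 T2
  T0 -> a
  T1 -> d
  T2 -> c
  X3 -> T0 A

CYK table (by increasing span) (cells [i..j] with 0 ≤ i ≤ j ≤ 2 only):
  [0..0]={T0}  "a"  orig:{}
  [1..1]={T1}  "d"  orig:{}
  [2..2]={T2}  "c"  orig:{}
  [0..1]=∅  "ad"
  [1..2]={A}  "dc"
  [0..2]={S,X3}  "adc"  orig:{S}

Original NTs in T[0,2] deriving "adc": ["S"]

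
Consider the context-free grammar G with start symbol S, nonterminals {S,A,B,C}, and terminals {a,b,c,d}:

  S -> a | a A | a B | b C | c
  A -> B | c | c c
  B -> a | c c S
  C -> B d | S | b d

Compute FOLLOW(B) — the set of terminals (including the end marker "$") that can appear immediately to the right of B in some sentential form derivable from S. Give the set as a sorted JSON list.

FIRST sets, iterate to fixpoint:
iter 1:
  A via A→c: +{c}
  B via B→a: +{a}
  B via B→c c S: +{c}
  C via C→B d: +{a,c}
  C via C→b d: +{b}
  S via S→a: +{a}
  S via S→b C: +{b}
  S via S→c: +{c}
  S: {a,b,c}  A: {c}  B: {a,c}  C: {a,b,c}
iter 2:
  A via A→B: +{a}
  S: {a,b,c}  A: {a,c}  B: {a,c}  C: {a,b,c}
iter 3: (stable)
  S: {a,b,c}  A: {a,c}  B: {a,c}  C: {a,b,c}

FOLLOW iteration:
seed FOLLOW(S) with $
[1]
  C→B d: FOLLOW(B) ⊇ FIRST(d) = {d}; new: +{d}
  S→a A: FOLLOW(A) ⊇ FOLLOW(S) ⊇ {$}; new: +{$}
  S→a B: FOLLOW(B) ⊇ FOLLOW(S) ⊇ {$}; new: +{$}
  S→b C: FOLLOW(C) ⊇ FOLLOW(S) ⊇ {$}; new: +{$}
  FOLLOW[S]={$}  FOLLOW[A]={$}  FOLLOW[B]={$,d}  FOLLOW[C]={$}
[2]
  B→c c S: FOLLOW(S) ⊇ FOLLOW(B) ⊇ {$,d}; new: +{d}
  S→a A: FOLLOW(A) ⊇ FOLLOW(S) ⊇ {$,d}; new: +{d}
  S→b C: FOLLOW(C) ⊇ FOLLOW(S) ⊇ {$,d}; new: +{d}
  FOLLOW[S]={$,d}  FOLLOW[A]={$,d}  FOLLOW[B]={$,d}  FOLLOW[C]={$,d}
[3] done
  FOLLOW[S]={$,d}  FOLLOW[A]={$,d}  FOLLOW[B]={$,d}  FOLLOW[C]={$,d}

FOLLOW(B) = ["$", "d"]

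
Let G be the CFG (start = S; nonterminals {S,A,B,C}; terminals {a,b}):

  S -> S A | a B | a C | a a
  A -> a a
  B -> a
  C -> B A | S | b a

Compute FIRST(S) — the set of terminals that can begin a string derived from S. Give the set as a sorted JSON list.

FIRST sets, iterate to fixpoint:
[1]
  A via A→a a: +{a}
  B via B→a: +{a}
  C via C→B A: +{a}
  C via C→b a: +{b}
  S via S→a B: +{a}
  FIRST[S]={a}  FIRST[A]={a}  FIRST[B]={a}  FIRST[C]={a,b}
[2] (no change)
  FIRST[S]={a}  FIRST[A]={a}  FIRST[B]={a}  FIRST[C]={a,b}

FIRST(S) = ["a"]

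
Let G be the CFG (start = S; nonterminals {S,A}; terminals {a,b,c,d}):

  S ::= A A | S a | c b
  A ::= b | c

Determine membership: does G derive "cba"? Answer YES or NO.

CNF form of G:
  S -> A A | S T0 | T1 T2
  A -> b | c
  T0 -> a
  T1 -> c
  T2 -> b

CYK fill:
  cell(0,0) c: {A,T1}  orig:{A}
  cell(1,1) b: {A,T2}  orig:{A}
  cell(2,2) a: {T0}  orig:{}
  cell(0,1) cb: {S}
  cell(1,2) ba: ∅
  cell(0,2) cba: {S}

S ∈ T[0,2] ⇒ YES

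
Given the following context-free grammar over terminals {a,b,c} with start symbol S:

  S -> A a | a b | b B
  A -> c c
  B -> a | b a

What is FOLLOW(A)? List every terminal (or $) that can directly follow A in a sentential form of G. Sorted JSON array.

FIRST sets, iterate to fixpoint:
round 1:
  A via A→c c: +{c}
  B via B→a: +{a}
  B via B→b a: +{b}
  S via S→A a: +{c}
  S via S→a b: +{a}
  S via S→b B: +{b}
  S: {a,b,c}  A: {c}  B: {a,b}
round 2: (no change)
  S: {a,b,c}  A: {c}  B: {a,b}

FOLLOW sets:
seed FOLLOW(S) with $
iter 1:
  S→A a: FOLLOW(A) ⊇ FIRST(a) = {a}; new: +{a}
  S→b B: FOLLOW(B) ⊇ FOLLOW(S) ⊇ {$}; new: +{$}
  S: {$}  A: {a}  B: {$}
iter 2: done
  S: {$}  A: {a}  B: {$}

FOLLOW(A) = ["a"]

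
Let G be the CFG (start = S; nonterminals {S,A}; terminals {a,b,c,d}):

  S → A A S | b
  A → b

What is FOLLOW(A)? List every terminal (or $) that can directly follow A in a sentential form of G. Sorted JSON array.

FIRST sets, iterate to fixpoint:
pass 1:
  A via A→b: +{b}
  S via S→A A S: +{b}
  S: {b}  A: {b}
pass 2: (stable)
  S: {b}  A: {b}

Compute FOLLOW by fixpoint:
seed FOLLOW(S) with $
pass 1:
  S→A A S: FOLLOW(A) ⊇ FIRST(A) = {b}; new: +{b}
  S: {$}  A: {b}
pass 2: done
  S: {$}  A: {b}

FOLLOW(A) = ["b"]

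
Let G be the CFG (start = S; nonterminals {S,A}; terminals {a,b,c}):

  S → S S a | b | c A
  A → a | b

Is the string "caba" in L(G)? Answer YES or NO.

Convert to CNF:
  S -> S X2 | T1 A | b
  A -> a | b
  T0 -> a
  T1 -> c
  X2 -> S T0

Fill CYK table bottom-up:
  T[0,0] 'c' = {T1}  orig:{}
  T[1,1] 'a' = {A,T0}  orig:{A}
  T[2,2] 'b' = {A,S}
  T[3,3] 'a' = {A,T0}  orig:{A}
  T[0,1] 'ca' = {S}
  T[1,2] 'ab' = ∅
  T[2,3] 'ba' = {X2}  orig:{}
  T[0,2] 'cab' = ∅
  T[1,3] 'aba' = ∅
  T[0,3] 'caba' = {S}

S ∈ T[0,3] ⇒ YES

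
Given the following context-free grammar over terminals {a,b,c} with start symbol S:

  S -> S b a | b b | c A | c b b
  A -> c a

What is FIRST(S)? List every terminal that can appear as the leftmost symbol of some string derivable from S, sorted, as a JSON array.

Compute FIRST by fixpoint:
[1]
  A via A→c a: +{c}
  S via S→b b: +{b}
  S via S→c A: +{c}
  FIRST[S]={b,c}  FIRST[A]={c}
[2] — fixpoint
  FIRST[S]={b,c}  FIRST[A]={c}

FIRST(S) = ["b", "c"]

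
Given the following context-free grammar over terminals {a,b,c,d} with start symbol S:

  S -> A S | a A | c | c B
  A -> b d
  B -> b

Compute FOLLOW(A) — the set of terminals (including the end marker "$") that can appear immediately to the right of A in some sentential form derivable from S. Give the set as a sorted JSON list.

Compute FIRST by fixpoint:
iter 1:
  A via A→b d: +{b}
  B via B→b: +{b}
  S via S→A S: +{b}
  S via S→a A: +{a}
  S via S→c: +{c}
  FIRST(S)={a,b,c}  FIRST(A)={b}  FIRST(B)={b}
iter 2: (no change)
  FIRST(S)={a,b,c}  FIRST(A)={b}  FIRST(B)={b}

FOLLOW iteration:
initialize: $ ∈ FOLLOW(S)
pass 1:
  S→A S: FOLLOW(A) ⊇ FIRST(S) = {a,b,c}; new: +{a,b,c}
  S→a A: FOLLOW(A) ⊇ FOLLOW(S) ⊇ {$}; new: +{$}
  S→c B: FOLLOW(B) ⊇ FOLLOW(S) ⊇ {$}; new: +{$}
  S: {$}  A: {$,a,b,c}  B: {$}
pass 2: done
  S: {$}  A: {$,a,b,c}  B: {$}

FOLLOW(A) = ["$", "a", "b", "c"]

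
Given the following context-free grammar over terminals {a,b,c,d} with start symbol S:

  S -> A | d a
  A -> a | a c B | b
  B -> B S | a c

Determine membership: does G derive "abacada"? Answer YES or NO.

CNF form of G:
  S -> T0 X4 | T2 T0 | a | b
  A -> T0 X3 | a | b
  B -> B S | T0 T1
  T0 -> a
  T1 -> c
  T2 -> d
  X3 -> T1 B
  X4 -> T1 B

CYK table (by increasing span):
  [0..0]={A,S,T0}  "a"  orig:{A,S}
  [1..1]={A,S}  "b"
  [2..2]={A,S,T0}  "a"  orig:{A,S}
  [3..3]={T1}  "c"  orig:{}
  [4..4]={A,S,T0}  "a"  orig:{A,S}
  [5..5]={T2}  "d"  orig:{}
  [6..6]={A,S,T0}  "a"  orig:{A,S}
  [0..1]=∅  "ab"
  [1..2]=∅  "ba"
  [2..3]={B}  "ac"
  [3..4]=∅  "ca"
  [4..5]=∅  "ad"
  [5..6]={S}  "da"
  [0..2]=∅  "aba"
  [1..3]=∅  "bac"
  [2..4]={B}  "aca"
  [3..5]=∅  "cad"
  [4..6]=∅  "ada"
  [0..3]=∅  "abac"
  [1..4]=∅  "baca"
  [2..5]=∅  "acad"
  [3..6]=∅  "cada"
  [0..4]=∅  "abaca"
  [1..5]=∅  "bacad"
  [2..6]={B}  "acada"
  [0..5]=∅  "abacad"
  [1..6]=∅  "bacada"
  [0..6]=∅  "abacada"

S ∉ T[0,6] ⇒ NO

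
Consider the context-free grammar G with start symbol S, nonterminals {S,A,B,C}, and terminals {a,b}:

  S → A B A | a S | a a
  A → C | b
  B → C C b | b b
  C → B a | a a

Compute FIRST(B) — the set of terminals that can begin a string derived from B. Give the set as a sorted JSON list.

Compute FIRST by fixpoint:
iter 1:
  A via A→b: +{b}
  B via B→b b: +{b}
  C via C→B a: +{b}
  C via C→a a: +{a}
  S via S→A B A: +{b}
  S via S→a S: +{a}
  FIRST(S)={a,b}  FIRST(A)={b}  FIRST(B)={b}  FIRST(C)={a,b}
iter 2:
  A via A→C: +{a}
  B via B→C C b: +{a}
  FIRST(S)={a,b}  FIRST(A)={a,b}  FIRST(B)={a,b}  FIRST(C)={a,b}
iter 3: — fixpoint
  FIRST(S)={a,b}  FIRST(A)={a,b}  FIRST(B)={a,b}  FIRST(C)={a,b}

FIRST(B) = ["a", "b"]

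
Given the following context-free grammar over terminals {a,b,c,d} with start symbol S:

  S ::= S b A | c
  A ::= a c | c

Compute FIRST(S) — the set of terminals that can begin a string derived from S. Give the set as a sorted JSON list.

FIRST sets, iterate to fixpoint:
pass 1:
  A via A→a c: +{a}
  A via A→c: +{c}
  S via S→c: +{c}
  FIRST(S)={c}  FIRST(A)={a,c}
pass 2: — fixpoint
  FIRST(S)={c}  FIRST(A)={a,c}

FIRST(S) = ["c"]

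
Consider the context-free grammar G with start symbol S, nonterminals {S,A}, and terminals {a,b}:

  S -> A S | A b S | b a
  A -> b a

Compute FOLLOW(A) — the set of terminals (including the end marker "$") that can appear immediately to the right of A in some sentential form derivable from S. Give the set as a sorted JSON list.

FIRST sets, iterate to fixpoint:
round 1:
  A via A→b a: +{b}
  S via S→A S: +{b}
  FIRST(S)={b}  FIRST(A)={b}
round 2: done
  FIRST(S)={b}  FIRST(A)={b}

FOLLOW iteration:
FOLLOW(S) := {$}
iter 1:
  S→A S: FOLLOW(A) ⊇ FIRST(S) = {b}; new: +{b}
  FOLLOW[S]={$}  FOLLOW[A]={b}
iter 2: (no change)
  FOLLOW[S]={$}  FOLLOW[A]={b}

FOLLOW(A) = ["b"]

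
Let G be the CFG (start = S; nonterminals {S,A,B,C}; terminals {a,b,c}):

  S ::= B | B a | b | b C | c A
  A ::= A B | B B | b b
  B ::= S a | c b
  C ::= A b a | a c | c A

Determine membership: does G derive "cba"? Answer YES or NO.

Convert to CNF:
  S -> B T1 | S T1 | T0 C | T2 A | T2 T0 | b
  A -> A B | B B | T0 T0
  B -> S T1 | T2 T0
  C -> A X3 | T1 T2 | T2 A
  T0 -> b
  T1 -> a
  T2 -> c
  X3 -> T0 T1

CYK table (by increasing span):
  T[0,0] 'c' = {T2}  orig:{}
  T[1,1] 'b' = {S,T0}  orig:{S}
  T[2,2] 'a' = {T1}  orig:{}
  T[0,1] 'cb' = {B,S}
  T[1,2] 'ba' = {B,S,X3}  orig:{B,S}
  T[0,2] 'cba' = {B,S}

S ∈ T[0,2] ⇒ YES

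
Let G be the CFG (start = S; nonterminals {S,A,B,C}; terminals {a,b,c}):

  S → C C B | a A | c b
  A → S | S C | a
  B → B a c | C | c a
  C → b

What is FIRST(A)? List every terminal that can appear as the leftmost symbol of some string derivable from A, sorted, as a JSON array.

Compute FIRST by fixpoint:
[1]
  A via A→a: +{a}
  B via B→c a: +{c}
  C via C→b: +{b}
  S via S→C C B: +{b}
  S via S→a A: +{a}
  S via S→c b: +{c}
  S: {a,b,c}  A: {a}  B: {c}  C: {b}
[2]
  A via A→S: +{b,c}
  B via B→C: +{b}
  S: {a,b,c}  A: {a,b,c}  B: {b,c}  C: {b}
[3] (no change)
  S: {a,b,c}  A: {a,b,c}  B: {b,c}  C: {b}

FIRST(A) = ["a", "b", "c"]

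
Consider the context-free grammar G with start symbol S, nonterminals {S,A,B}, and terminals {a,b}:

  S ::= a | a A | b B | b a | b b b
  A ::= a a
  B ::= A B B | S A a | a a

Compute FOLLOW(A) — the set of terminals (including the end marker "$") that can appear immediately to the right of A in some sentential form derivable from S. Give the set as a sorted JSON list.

FIRST iteration:
pass 1:
  A via A→a a: +{a}
  B via B→A B B: +{a}
  S via S→a: +{a}
  S via S→b B: +{b}
  FIRST(S)={a,b}  FIRST(A)={a}  FIRST(B)={a}
pass 2:
  B via B→S A a: +{b}
  FIRST(S)={a,b}  FIRST(A)={a}  FIRST(B)={a,b}
pass 3: (no change)
  FIRST(S)={a,b}  FIRST(A)={a}  FIRST(B)={a,b}

FOLLOW iteration:
initialize: $ ∈ FOLLOW(S)
[1]
  B→A B B: FOLLOW(A) ⊇ FIRST(B) = {a,b}; new: +{a,b}
  B→A B B: FOLLOW(B) ⊇ FIRST(B) = {a,b}; new: +{a,b}
  B→S A a: FOLLOW(S) ⊇ FIRST(A) = {a}; new: +{a}
  S→a A: FOLLOW(A) ⊇ FOLLOW(S) ⊇ {$,a}; new: +{$}
  S→b B: FOLLOW(B) ⊇ FOLLOW(S) ⊇ {$,a}; new: +{$}
  S: {$,a}  A: {$,a,b}  B: {$,a,b}
[2] — fixpoint
  S: {$,a}  A: {$,a,b}  B: {$,a,b}

FOLLOW(A) = ["$", "a", "b"]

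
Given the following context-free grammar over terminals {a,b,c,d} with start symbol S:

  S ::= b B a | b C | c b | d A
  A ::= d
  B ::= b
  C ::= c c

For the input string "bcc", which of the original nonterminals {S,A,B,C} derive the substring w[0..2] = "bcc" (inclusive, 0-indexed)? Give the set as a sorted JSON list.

Convert to CNF:
  S -> T0 T1 | T1 C | T1 X4 | T3 A
  A -> d
  B -> b
  C -> T0 T0
  T0 -> c
  T1 -> b
  T2 -> a
  T3 -> d
  X4 -> B T2

CYK fill — only the sub-triangle for w[0..2]:
  T[0,0] 'b' = {B,T1}  orig:{B}
  T[1,1] 'c' = {T0}  orig:{}
  T[2,2] 'c' = {T0}  orig:{}
  T[0,1] 'bc' = ∅
  T[1,2] 'cc' = {C}
  T[0,2] 'bcc' = {S}

Original NTs in T[0,2] deriving "bcc": ["S"]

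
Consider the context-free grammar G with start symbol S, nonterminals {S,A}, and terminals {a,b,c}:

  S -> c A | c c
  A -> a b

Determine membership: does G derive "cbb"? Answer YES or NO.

CNF form of G:
  S -> T2 A | T2 T2
  A -> T0 T1
  T0 -> a
  T1 -> b
  T2 -> c

CYK table (by increasing span):
  T[0,0] 'c' = {T2}  orig:{}
  T[1,1] 'b' = {T1}  orig:{}
  T[2,2] 'b' = {T1}  orig:{}
  T[0,1] 'cb' = ∅
  T[1,2] 'bb' = ∅
  T[0,2] 'cbb' = ∅

S ∉ T[0,2] ⇒ NO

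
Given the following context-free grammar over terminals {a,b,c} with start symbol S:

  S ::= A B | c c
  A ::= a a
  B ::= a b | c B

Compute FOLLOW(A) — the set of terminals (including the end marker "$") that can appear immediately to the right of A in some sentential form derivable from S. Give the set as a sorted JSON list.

Compute FIRST by fixpoint:
round 1:
  A via A→a a: +{a}
  B via B→a b: +{a}
  B via B→c B: +{c}
  S via S→A B: +{a}
  S via S→c c: +{c}
  S: {a,c}  A: {a}  B: {a,c}
round 2: — fixpoint
  S: {a,c}  A: {a}  B: {a,c}

FOLLOW sets:
FOLLOW(S) := {$}
iter 1:
  S→A B: FOLLOW(A) ⊇ FIRST(B) = {a,c}; new: +{a,c}
  S→A B: FOLLOW(B) ⊇ FOLLOW(S) ⊇ {$}; new: +{$}
  FOLLOW[S]={$}  FOLLOW[A]={a,c}  FOLLOW[B]={$}
iter 2: done
  FOLLOW[S]={$}  FOLLOW[A]={a,c}  FOLLOW[B]={$}

FOLLOW(A) = ["a", "c"]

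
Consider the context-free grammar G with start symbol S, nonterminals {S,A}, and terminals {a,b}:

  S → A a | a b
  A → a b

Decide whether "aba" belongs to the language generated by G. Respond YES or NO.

CNF form of G:
  S -> A T0 | T0 T1
  A -> T0 T1
  T0 -> a
  T1 -> b

CYK fill:
  [0..0]={T0}  "a"  orig:{}
  [1..1]={T1}  "b"  orig:{}
  [2..2]={T0}  "a"  orig:{}
  [0..1]={A,S}  "ab"
  [1..2]=∅  "ba"
  [0..2]={S}  "aba"

S ∈ T[0,2] ⇒ YES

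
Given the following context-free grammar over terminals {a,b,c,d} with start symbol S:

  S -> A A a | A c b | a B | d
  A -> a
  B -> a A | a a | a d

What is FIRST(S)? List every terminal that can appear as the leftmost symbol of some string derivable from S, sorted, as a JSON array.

FIRST iteration:
pass 1:
  A via A→a: +{a}
  B via B→a A: +{a}
  S via S→A A a: +{a}
  S via S→d: +{d}
  FIRST(S)={a,d}  FIRST(A)={a}  FIRST(B)={a}
pass 2: (stable)
  FIRST(S)={a,d}  FIRST(A)={a}  FIRST(B)={a}

FIRST(S) = ["a", "d"]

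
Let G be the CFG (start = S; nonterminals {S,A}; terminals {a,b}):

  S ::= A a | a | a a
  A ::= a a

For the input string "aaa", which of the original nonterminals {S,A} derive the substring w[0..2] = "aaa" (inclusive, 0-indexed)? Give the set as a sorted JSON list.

CNF form of G:
  S -> A T0 | T0 T0 | a
  A -> T0 T0
  T0 -> a

CYK fill, restricted to cells inside w[0..2]:
  cell(0,0) a: {S,T0}  orig:{S}
  cell(1,1) a: {S,T0}  orig:{S}
  cell(2,2) a: {S,T0}  orig:{S}
  cell(0,1) aa: {A,S}
  cell(1,2) aa: {A,S}
  cell(0,2) aaa: {S}

Original NTs in T[0,2] deriving "aaa": ["S"]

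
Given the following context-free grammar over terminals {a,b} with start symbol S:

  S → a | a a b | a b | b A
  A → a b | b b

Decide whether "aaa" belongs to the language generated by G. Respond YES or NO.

CNF form of G:
  S -> T0 T1 | T0 X2 | T1 A | a
  A -> T0 T1 | T1 T1
  T0 -> a
  T1 -> b
  X2 -> T0 T1

CYK fill:
  T[0,0] 'a' = {S,T0}  orig:{S}
  T[1,1] 'a' = {S,T0}  orig:{S}
  T[2,2] 'a' = {S,T0}  orig:{S}
  T[0,1] 'aa' = ∅
  T[1,2] 'aa' = ∅
  T[0,2] 'aaa' = ∅

S ∉ T[0,2] ⇒ NO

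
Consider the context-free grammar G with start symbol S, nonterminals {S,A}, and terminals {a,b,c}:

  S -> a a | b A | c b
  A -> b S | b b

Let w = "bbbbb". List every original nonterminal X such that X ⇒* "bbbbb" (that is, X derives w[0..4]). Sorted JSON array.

CNF form of G:
  S -> T0 A | T1 T1 | T2 T0
  A -> T0 S | T0 T0
  T0 -> b
  T1 -> a
  T2 -> c

CYK fill, restricted to cells inside w[0..4]:
  cell(0,0) b: {T0}  orig:{}
  cell(1,1) b: {T0}  orig:{}
  cell(2,2) b: {T0}  orig:{}
  cell(3,3) b: {T0}  orig:{}
  cell(4,4) b: {T0}  orig:{}
  cell(0,1) bb: {A}
  cell(1,2) bb: {A}
  cell(2,3) bb: {A}
  cell(3,4) bb: {A}
  cell(0,2) bbb: {S}
  cell(1,3) bbb: {S}
  cell(2,4) bbb: {S}
  cell(0,3) bbbb: {A}
  cell(1,4) bbbb: {A}
  cell(0,4) bbbbb: {S}

Original NTs in T[0,4] deriving "bbbbb": ["S"]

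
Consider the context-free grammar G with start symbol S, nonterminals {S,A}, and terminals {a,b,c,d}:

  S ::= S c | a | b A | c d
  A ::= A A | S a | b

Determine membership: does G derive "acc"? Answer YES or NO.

Convert to CNF:
  S -> S T1 | T1 T3 | T2 A | a
  A -> A A | S T0 | b
  T0 -> a
  T1 -> c
  T2 -> b
  T3 -> d

CYK table (by increasing span):
  T[0,0] 'a' = {S,T0}  orig:{S}
  T[1,1] 'c' = {T1}  orig:{}
  T[2,2] 'c' = {T1}  orig:{}
  T[0,1] 'ac' = {S}
  T[1,2] 'cc' = ∅
  T[0,2] 'acc' = {S}

S ∈ T[0,2] ⇒ YES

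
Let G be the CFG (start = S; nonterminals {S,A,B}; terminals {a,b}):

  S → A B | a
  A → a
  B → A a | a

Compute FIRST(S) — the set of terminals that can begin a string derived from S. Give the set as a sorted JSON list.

FIRST iteration:
[1]
  A via A→a: +{a}
  B via B→A a: +{a}
  S via S→A B: +{a}
  FIRST[S]={a}  FIRST[A]={a}  FIRST[B]={a}
[2] — fixpoint
  FIRST[S]={a}  FIRST[A]={a}  FIRST[B]={a}

FIRST(S) = ["a"]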